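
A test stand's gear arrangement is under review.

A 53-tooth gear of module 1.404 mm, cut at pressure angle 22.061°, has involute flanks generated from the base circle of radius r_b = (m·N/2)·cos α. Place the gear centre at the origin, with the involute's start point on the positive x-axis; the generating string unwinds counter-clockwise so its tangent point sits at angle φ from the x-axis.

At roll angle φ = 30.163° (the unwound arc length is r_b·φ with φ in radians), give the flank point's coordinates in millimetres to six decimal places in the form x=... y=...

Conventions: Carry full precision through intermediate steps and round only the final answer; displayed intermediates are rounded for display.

x=38.934158 y=1.630955

recognized (one wheel, involute flank): single-mesh tooth geometry, m = 1.404, N = 53
pitch radius r_p = m·N/2 = 1.404·53/2 = 37.206000
base radius r_b = r_p·cos α = 37.206000·cos 22.061° = 34.481944
roll angle φ = 30.163° = 0.52644366 rad
x = r_b·(cos φ + φ·sin φ) = 38.934158
y = r_b·(sin φ − φ·cos φ) = 1.630955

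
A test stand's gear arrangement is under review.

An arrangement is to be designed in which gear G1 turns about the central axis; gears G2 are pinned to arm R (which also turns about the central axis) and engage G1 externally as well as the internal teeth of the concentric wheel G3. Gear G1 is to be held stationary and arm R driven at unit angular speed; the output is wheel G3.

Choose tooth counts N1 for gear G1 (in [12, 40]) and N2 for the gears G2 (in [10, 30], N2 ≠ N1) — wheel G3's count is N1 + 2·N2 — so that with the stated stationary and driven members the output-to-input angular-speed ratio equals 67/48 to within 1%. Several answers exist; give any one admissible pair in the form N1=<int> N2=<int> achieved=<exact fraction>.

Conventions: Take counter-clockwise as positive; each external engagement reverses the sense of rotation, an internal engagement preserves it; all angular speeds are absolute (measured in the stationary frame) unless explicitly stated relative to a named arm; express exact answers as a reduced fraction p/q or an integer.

N1=38 N2=29 achieved=67/48

topology: planetary set — design target 67/48, arm = carrier (Willis)
Willis with ω_sun = 0: ω_ring/ω_arm = (N1+N3)/N3; set equal to 67/48  ⇒  N3/N1 = 1/(67/48 − 1) = 48/19
N3 = N1 + 2·N2  ⇒  N2/N1 = (N3/N1 − 1)/2 = (48/19 − 1)/2 = 29/38
smallest multiple with N1 ≥ 12 and N2 ≥ 10: k = 1  ⇒  N1 = 1·38 = 38, N2 = 1·29 = 29 (N1 ≤ 40, N2 ≤ 30, N2 ≠ N1 ✓), N3 = 38 + 2·29 = 96
check: (N1+N3)/N3 with N1 = 38, N3 = 96 gives 67/48; |achieved − target| = 0 ≤ 67/4800 ✓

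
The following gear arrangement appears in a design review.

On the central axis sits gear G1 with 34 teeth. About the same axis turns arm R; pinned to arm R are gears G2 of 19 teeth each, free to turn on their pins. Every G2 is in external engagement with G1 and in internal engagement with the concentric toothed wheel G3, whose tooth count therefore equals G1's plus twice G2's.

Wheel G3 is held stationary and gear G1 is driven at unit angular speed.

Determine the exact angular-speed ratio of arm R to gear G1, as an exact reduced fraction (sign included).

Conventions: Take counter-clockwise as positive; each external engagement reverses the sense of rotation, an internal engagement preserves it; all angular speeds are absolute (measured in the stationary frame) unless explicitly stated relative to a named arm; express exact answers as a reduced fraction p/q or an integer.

17/53

recognized (axles ride arm R): planetary set, 34/19/72 teeth
ring teeth: 34 + 2·19 = 72
34(ω_sun−ω_arm) = −72(ω_ring−ω_arm),  ω_ring = 0, ω_sun = 1
34(1−ω_arm) = −72(0−ω_arm)  ⇒  106·ω_arm = 34  ⇒  ω_arm = 17/53
ω_out/ω_in = 17/53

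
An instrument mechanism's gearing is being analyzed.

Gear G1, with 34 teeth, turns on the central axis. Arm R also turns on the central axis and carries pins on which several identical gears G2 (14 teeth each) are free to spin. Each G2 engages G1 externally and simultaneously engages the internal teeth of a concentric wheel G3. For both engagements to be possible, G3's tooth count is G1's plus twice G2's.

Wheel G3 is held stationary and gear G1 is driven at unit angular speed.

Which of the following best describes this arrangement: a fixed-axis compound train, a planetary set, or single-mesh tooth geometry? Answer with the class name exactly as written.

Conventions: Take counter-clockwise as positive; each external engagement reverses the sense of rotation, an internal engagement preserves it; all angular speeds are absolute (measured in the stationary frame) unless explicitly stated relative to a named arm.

planetary set

recognized (axles ride arm R): planetary set, 34/14/62 teeth
classification: planetary set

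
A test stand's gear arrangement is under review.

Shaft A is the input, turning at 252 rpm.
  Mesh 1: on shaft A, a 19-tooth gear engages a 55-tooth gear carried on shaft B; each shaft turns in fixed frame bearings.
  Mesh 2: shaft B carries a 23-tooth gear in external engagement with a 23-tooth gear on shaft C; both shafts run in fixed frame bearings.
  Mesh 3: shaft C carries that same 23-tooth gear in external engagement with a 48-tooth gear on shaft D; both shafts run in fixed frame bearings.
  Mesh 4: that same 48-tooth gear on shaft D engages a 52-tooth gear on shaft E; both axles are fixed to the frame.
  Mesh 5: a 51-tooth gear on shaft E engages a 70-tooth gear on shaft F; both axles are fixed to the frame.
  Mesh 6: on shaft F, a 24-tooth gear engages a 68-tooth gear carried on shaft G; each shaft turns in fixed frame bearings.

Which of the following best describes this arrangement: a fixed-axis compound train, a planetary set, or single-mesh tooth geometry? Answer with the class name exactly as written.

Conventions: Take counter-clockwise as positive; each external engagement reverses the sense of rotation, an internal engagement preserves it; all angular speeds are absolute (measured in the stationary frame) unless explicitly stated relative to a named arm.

6-mesh fixed-axis compound train (all bearings frame-fixed)
classification: fixed-axis compound train

fixed-axis compound train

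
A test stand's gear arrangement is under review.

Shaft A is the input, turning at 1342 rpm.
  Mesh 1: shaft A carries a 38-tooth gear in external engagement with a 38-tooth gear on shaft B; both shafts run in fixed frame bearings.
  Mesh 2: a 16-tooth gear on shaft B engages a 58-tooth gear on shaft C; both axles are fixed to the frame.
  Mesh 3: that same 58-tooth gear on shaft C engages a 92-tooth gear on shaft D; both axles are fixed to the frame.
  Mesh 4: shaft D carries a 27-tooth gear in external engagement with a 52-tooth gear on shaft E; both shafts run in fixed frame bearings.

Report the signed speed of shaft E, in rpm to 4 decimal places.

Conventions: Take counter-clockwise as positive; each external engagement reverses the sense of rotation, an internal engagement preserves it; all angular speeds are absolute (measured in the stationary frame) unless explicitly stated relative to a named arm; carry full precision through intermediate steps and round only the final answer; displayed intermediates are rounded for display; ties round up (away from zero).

recognized (5 fixed axles, 4 meshes): fixed-axis compound train
mesh 1 [38T→38T]: ω = 1342.0000×38/38 = 1342.0000 rpm, sense flips to −
mesh 2 [16T→58T]: ω = 1342.0000×16/58 = 370.2069 rpm, sense flips to +
mesh 3 [58T→92T]: ω = 370.2069×58/92 = 233.3913 rpm, sense flips to −
mesh 4 [27T→52T]: ω = 233.3913×27/52 = 121.1839 rpm, sense flips to +
signed output speed = +121.1839 rpm

+121.1839 rpm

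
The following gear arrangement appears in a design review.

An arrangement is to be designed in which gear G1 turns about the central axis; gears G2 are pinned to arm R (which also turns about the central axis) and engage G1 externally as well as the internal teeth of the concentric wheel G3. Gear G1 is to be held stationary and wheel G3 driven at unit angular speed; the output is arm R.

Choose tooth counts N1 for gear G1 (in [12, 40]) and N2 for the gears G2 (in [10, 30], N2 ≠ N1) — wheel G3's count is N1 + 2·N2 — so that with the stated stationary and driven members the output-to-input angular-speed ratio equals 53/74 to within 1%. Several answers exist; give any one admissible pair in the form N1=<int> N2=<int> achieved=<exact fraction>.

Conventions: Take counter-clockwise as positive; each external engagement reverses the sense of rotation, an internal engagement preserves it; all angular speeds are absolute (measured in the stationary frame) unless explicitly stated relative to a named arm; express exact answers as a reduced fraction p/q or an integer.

design class (target 53/74): planetary set
Willis with ω_sun = 0: ω_arm/ω_ring = N3/(N1+N3); set equal to 53/74  ⇒  N3/N1 = (53/74)/(1 − 53/74) = 53/21
N3 = N1 + 2·N2  ⇒  N2/N1 = (N3/N1 − 1)/2 = (53/21 − 1)/2 = 16/21
smallest multiple with N1 ≥ 12 and N2 ≥ 10: k = 1  ⇒  N1 = 1·21 = 21, N2 = 1·16 = 16 (N1 ≤ 40, N2 ≤ 30, N2 ≠ N1 ✓), N3 = 21 + 2·16 = 53
check: N3/(N1+N3) with N1 = 21, N3 = 53 gives 53/74; |achieved − target| = 0 ≤ 53/7400 ✓

N1=21 N2=16 achieved=53/74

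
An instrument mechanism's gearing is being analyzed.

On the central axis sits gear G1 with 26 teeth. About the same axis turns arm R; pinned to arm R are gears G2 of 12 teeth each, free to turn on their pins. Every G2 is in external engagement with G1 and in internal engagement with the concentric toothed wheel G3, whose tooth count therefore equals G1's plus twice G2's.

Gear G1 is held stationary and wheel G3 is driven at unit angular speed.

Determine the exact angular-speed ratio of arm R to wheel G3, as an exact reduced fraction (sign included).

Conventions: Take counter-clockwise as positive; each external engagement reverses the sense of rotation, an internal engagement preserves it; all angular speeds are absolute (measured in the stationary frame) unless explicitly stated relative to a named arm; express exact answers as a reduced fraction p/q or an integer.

class = planetary set [G3 = 26+2·12 = 50; Willis about the carrier]
ring teeth: 26 + 2·12 = 50
26(ω_sun−ω_arm) = −50(ω_ring−ω_arm),  ω_sun = 0, ω_ring = 1
26(0−ω_arm) = −50(1−ω_arm)  ⇒  76·ω_arm = 50  ⇒  ω_arm = 25/38
ω_out/ω_in = 25/38

25/38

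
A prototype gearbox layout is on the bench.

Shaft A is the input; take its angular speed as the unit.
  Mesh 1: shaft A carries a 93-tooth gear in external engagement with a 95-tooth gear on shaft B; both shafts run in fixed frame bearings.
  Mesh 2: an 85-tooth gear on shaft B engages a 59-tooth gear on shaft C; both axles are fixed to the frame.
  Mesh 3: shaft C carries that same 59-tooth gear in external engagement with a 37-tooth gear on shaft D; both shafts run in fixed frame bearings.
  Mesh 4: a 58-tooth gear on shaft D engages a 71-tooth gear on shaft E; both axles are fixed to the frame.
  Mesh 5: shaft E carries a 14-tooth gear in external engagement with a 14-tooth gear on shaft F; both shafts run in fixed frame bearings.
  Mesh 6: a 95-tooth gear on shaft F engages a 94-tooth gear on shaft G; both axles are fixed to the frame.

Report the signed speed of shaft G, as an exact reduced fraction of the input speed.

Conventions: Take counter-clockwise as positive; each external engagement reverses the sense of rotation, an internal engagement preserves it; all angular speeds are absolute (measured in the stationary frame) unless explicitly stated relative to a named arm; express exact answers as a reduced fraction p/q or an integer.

229245/123469

6-mesh fixed-axis compound train (all bearings frame-fixed)
mesh 1 [93T→95T]: |ω|/ω_in = 1×93/95 = 93/95, sense flips to −
mesh 2 [85T→59T]: |ω|/ω_in = (93/95)×85/59 = 1581/1121, sense flips to +
mesh 3 [59T→37T]: |ω|/ω_in = (1581/1121)×59/37 = 1581/703, sense flips to −
mesh 4 [58T→71T]: |ω|/ω_in = (1581/703)×58/71 = 91698/49913, sense flips to +
mesh 5 [14T→14T]: |ω|/ω_in = (91698/49913)×14/14 = 91698/49913, sense flips to −
mesh 6 [95T→94T]: |ω|/ω_in = (91698/49913)×95/94 = 229245/123469, sense flips to +
signed output speed (× input speed) = 229245/123469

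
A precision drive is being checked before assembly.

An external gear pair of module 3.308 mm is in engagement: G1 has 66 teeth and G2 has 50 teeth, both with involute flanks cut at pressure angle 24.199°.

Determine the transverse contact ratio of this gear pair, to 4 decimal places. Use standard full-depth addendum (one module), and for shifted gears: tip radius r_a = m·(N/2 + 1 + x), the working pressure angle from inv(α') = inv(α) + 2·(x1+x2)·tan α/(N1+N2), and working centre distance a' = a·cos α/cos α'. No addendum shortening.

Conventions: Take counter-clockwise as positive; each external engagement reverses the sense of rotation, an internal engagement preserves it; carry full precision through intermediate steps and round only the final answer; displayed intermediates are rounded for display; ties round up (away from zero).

1.5797

topology: single-mesh involute geometry — m = 3.308, 66T/50T pair
base radii: r_b1 = 99.571461, r_b2 = 75.432925
tip radii: r_a1 = 112.472000, r_a2 = 86.008000
no profile shift: α' = α, a' = a
action lengths: √(r_a1²−r_b1²) = 52.301767, √(r_a2²−r_b2²) = 41.318880
base pitch p_b = π·m·cos α = 9.479181
CR = (52.301767 + 41.318880 − 191.864000·sin 24.19900°)/9.479181 = 1.579696
contact ratio ≈ 1.5797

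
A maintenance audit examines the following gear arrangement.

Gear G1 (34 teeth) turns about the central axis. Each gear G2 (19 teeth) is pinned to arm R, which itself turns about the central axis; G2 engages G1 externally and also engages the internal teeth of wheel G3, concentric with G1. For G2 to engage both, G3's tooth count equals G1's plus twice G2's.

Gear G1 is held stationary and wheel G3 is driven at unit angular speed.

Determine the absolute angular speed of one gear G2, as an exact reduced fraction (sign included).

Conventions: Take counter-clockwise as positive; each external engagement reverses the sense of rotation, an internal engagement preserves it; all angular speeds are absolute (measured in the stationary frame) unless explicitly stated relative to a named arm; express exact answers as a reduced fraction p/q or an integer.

planetary set (34T centre, 19T on arm, 72T internal) — Willis relation
ring teeth: 34 + 2·19 = 72
34(ω_sun−ω_arm) = −72(ω_ring−ω_arm),  ω_sun = 0, ω_ring = 1
34(0−ω_arm) = −72(1−ω_arm)  ⇒  106·ω_arm = 72  ⇒  ω_arm = 36/53
sun–planet mesh: 34·(0−36/53) = −19·(ω_p−ω_arm)  ⇒  ω_p−ω_arm = 1224/1007
ω_p = 36/53 + 1224/1007 = 36/19
exact speed ratio = 36/19

36/19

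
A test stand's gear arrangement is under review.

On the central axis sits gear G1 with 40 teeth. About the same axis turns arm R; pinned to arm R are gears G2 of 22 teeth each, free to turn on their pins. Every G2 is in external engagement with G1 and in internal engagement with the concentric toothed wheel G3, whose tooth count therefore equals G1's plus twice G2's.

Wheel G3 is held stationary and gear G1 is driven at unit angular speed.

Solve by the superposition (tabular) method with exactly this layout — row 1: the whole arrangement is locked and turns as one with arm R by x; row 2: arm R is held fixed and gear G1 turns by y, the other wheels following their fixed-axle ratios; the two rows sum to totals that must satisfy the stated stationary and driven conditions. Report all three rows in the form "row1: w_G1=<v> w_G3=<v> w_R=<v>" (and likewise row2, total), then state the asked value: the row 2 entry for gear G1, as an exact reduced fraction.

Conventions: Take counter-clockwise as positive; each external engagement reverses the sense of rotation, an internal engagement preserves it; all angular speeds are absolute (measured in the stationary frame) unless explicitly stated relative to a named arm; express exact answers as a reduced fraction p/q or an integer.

topology: planetary set — G1 40T / G2 22T / G3 84T, arm = carrier (Willis)
row 1: whole set turns with the arm by x
row 2 (arm held, sun turns y): ω_ring = −(40/84)·y, ω_arm = 0
boundary: total ω_ring = x − (40/84)·y = 0 and total ω_sun = x + y = 1  ⇒  y = 21/31, x = 10/31
row 2 ring = −(40/84)·21/31 = -10/31
totals (row 1 + row 2): sun 10/31 + 21/31 = 1, ring 10/31 + (-10/31) = 0, arm 10/31 + 0 = 10/31
asked cell (row2, sun) = 21/31

row1: w_G1=10/31 w_G3=10/31 w_R=10/31
row2: w_G1=21/31 w_G3=-10/31 w_R=0
total: w_G1=1 w_G3=0 w_R=10/31
asked value: 21/31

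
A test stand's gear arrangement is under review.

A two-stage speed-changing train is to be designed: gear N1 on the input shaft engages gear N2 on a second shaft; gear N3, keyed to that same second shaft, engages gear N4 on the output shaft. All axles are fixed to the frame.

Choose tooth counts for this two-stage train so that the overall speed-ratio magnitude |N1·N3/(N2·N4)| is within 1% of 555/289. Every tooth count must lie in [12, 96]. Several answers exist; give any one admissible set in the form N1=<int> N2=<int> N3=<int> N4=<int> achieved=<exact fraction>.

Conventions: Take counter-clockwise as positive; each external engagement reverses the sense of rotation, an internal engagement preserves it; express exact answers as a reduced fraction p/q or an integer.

N1=15 N2=17 N3=37 N4=17 achieved=555/289

2-stage fixed-axis compound train for ratio 555/289
target = 555/289 in lowest terms: an exact hit needs N1·N3 = k·555 and N2·N4 = k·289 for one integer k, every count in [12, 96]; additionally prefer no 1:1 stage (N1 ≠ N2, N3 ≠ N4)
k = 1: N1·N3 = 555 = 15·37, N2·N4 = 289 = 17·17
achieved = 15·37/(17·17) = 555/289; |achieved − target| = 0 ≤ 111/5780 ✓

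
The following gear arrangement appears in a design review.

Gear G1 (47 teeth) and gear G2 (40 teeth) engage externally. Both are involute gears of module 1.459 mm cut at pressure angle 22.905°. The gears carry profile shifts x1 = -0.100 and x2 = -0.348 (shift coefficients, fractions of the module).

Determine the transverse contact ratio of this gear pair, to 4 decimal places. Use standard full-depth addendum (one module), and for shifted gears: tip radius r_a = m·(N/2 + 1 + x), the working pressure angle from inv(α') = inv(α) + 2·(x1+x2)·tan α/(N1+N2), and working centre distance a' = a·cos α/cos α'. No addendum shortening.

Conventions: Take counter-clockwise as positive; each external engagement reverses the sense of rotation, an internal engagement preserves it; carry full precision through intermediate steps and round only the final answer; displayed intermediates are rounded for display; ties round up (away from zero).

1.6887

class = single-mesh tooth geometry [involute pair 47T × 40T, m = 1.459]
base radii: r_b1 = 31.583059, r_b2 = 26.879199
tip radii: r_a1 = 35.599600, r_a2 = 30.131268
inv(α') = inv(22.905°) + 2·(-0.100-0.348)·tan α/(47+40) = 0.01840025  ⇒  α' = 21.40186°
a' = a·cos α / cos α' = 63.4665·cos 22.905°/cos 21.40186° = 62.792158
action lengths: √(r_a1²−r_b1²) = 16.426865, √(r_a2²−r_b2²) = 13.616239
base pitch p_b = π·m·cos α = 4.222175
CR = (16.426865 + 13.616239 − 62.792158·sin 21.40186°)/4.222175 = 1.688656
contact ratio ≈ 1.6887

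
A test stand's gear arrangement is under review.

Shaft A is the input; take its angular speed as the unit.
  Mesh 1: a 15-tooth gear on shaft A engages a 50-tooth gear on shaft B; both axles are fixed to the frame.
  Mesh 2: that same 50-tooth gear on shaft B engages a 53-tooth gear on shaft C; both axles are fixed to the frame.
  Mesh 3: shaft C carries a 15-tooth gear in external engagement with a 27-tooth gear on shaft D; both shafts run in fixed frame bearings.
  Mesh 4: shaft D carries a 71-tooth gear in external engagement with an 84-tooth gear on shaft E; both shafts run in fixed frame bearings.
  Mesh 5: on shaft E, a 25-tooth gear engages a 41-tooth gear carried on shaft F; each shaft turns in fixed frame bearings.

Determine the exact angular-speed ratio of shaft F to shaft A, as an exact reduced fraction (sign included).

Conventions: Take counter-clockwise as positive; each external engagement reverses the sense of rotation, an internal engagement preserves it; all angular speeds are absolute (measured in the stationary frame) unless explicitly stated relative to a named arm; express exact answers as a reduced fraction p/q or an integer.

class = fixed-axis compound train [5 meshes; 5 ratios multiply, 5 sense flips]
mesh 1 [15T→50T]: running ratio 3/10, sense −
mesh 2 [50T→53T]: running ratio 15/53, sense +
mesh 3 [15T→27T]: running ratio 25/159, sense −
mesh 4 [71T→84T]: running ratio 1775/13356, sense +
mesh 5 [25T→41T]: running ratio 44375/547596, sense −
ω_out/ω_in = -44375/547596

-44375/547596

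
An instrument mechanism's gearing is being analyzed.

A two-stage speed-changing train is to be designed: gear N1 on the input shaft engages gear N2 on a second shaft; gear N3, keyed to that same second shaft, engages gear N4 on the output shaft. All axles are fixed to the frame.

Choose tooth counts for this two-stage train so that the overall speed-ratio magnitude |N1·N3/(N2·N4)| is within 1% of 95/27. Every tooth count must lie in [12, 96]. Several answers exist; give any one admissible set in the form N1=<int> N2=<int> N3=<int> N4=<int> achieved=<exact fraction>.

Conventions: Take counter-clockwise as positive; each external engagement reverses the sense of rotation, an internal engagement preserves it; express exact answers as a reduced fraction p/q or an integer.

N1=19 N2=12 N3=40 N4=18 achieved=95/27

class = fixed-axis compound train [2-stage, 95/27 wanted]
target = 95/27 in lowest terms: an exact hit needs N1·N3 = k·95 and N2·N4 = k·27 for one integer k, every count in [12, 96]; additionally prefer no 1:1 stage (N1 ≠ N2, N3 ≠ N4)
k = 1…7: no 1:1-free in-range split of k·95 and k·27 into factor pairs; take k = 8
k = 8: N1·N3 = 760 = 19·40, N2·N4 = 216 = 12·18
achieved = 19·40/(12·18) = 95/27; |achieved − target| = 0 ≤ 19/540 ✓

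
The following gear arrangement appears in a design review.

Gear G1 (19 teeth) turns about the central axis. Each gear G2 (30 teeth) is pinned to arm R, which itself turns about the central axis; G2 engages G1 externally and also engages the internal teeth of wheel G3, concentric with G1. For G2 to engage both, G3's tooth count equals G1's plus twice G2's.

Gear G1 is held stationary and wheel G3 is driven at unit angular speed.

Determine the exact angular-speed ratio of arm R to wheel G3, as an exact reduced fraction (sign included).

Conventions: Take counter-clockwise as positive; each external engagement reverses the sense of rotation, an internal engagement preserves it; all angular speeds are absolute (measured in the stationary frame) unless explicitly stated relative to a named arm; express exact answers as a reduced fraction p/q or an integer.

79/98

class = planetary set [G3 = 19+2·30 = 79; Willis about the carrier]
ring teeth: 19 + 2·30 = 79
19(ω_sun−ω_arm) = −79(ω_ring−ω_arm),  ω_sun = 0, ω_ring = 1
19(0−ω_arm) = −79(1−ω_arm)  ⇒  98·ω_arm = 79  ⇒  ω_arm = 79/98
ω_out/ω_in = 79/98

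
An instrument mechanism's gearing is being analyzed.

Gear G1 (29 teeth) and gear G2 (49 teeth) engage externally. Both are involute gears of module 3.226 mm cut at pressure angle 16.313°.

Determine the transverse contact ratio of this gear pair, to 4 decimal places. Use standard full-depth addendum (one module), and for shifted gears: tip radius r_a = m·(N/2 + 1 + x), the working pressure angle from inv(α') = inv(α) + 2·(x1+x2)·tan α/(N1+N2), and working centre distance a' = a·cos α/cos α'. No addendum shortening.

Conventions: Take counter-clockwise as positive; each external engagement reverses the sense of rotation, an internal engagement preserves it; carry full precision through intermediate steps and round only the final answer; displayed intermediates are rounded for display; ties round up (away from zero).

single-mesh involute tooth geometry (29T engaging 49T at module 3.226)
base radii: r_b1 = 44.893832, r_b2 = 75.855096
tip radii: r_a1 = 50.003000, r_a2 = 82.263000
no profile shift: α' = α, a' = a
action lengths: √(r_a1²−r_b1²) = 22.019170, √(r_a2²−r_b2²) = 31.830891
base pitch p_b = π·m·cos α = 9.726768
CR = (22.019170 + 31.830891 − 125.814000·sin 16.31300°)/9.726768 = 1.903085
contact ratio ≈ 1.9031

1.9031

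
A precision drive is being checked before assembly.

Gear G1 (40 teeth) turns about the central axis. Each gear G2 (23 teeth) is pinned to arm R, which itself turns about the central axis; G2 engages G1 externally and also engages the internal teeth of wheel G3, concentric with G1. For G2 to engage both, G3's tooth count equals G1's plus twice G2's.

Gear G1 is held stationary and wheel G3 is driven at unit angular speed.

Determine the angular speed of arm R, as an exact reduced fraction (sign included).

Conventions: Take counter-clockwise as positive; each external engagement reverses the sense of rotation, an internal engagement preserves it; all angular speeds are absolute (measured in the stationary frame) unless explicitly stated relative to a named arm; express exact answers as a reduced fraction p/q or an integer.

topology: planetary set — G1 40T / G2 23T / G3 86T, arm = carrier (Willis)
ring teeth: 40 + 2·23 = 86
40(ω_sun−ω_arm) = −86(ω_ring−ω_arm),  ω_sun = 0, ω_ring = 1
40(0−ω_arm) = −86(1−ω_arm)  ⇒  126·ω_arm = 86  ⇒  ω_arm = 43/63
exact speed ratio = 43/63

43/63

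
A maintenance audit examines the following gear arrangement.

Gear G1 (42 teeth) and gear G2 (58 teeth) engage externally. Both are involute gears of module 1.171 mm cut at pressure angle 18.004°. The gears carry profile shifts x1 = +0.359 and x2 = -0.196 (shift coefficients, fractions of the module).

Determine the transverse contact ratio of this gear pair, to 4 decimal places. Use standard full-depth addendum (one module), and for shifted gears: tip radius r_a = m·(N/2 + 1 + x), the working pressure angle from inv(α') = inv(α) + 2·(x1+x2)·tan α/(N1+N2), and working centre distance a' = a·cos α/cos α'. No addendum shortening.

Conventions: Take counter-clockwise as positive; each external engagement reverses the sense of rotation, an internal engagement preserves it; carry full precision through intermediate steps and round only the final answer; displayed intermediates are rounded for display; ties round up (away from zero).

topology: single-mesh involute geometry — m = 1.171, 42T/58T pair
base radii: r_b1 = 23.386900, r_b2 = 32.296196
tip radii: r_a1 = 26.182389, r_a2 = 34.900484
inv(α') = inv(18.004°) + 2·(+0.359-0.196)·tan α/(42+58) = 0.01182729  ⇒  α' = 18.56012°
a' = a·cos α / cos α' = 58.5500·cos 18.004°/cos 18.56012° = 58.738051
action lengths: √(r_a1²−r_b1²) = 11.771593, √(r_a2²−r_b2²) = 13.228739
base pitch p_b = π·m·cos α = 3.498672
CR = (11.771593 + 13.228739 − 58.738051·sin 18.56012°)/3.498672 = 1.801837
contact ratio ≈ 1.8018

1.8018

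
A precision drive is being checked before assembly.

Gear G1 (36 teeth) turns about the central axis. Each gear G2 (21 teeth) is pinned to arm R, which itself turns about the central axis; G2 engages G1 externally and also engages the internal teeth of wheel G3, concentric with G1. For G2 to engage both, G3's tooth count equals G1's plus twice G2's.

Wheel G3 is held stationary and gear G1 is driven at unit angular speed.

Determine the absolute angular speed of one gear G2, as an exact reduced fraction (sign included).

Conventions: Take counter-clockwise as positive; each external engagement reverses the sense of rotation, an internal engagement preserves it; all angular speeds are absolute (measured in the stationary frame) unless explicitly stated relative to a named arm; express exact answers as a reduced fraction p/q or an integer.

topology: planetary set — G1 36T / G2 21T / G3 78T, arm = carrier (Willis)
ring teeth: 36 + 2·21 = 78
36(ω_sun−ω_arm) = −78(ω_ring−ω_arm),  ω_ring = 0, ω_sun = 1
36(1−ω_arm) = −78(0−ω_arm)  ⇒  114·ω_arm = 36  ⇒  ω_arm = 6/19
sun–planet mesh: 36·(1−6/19) = −21·(ω_p−ω_arm)  ⇒  ω_p−ω_arm = -156/133
ω_p = 6/19 − 156/133 = -6/7
exact speed ratio = -6/7

-6/7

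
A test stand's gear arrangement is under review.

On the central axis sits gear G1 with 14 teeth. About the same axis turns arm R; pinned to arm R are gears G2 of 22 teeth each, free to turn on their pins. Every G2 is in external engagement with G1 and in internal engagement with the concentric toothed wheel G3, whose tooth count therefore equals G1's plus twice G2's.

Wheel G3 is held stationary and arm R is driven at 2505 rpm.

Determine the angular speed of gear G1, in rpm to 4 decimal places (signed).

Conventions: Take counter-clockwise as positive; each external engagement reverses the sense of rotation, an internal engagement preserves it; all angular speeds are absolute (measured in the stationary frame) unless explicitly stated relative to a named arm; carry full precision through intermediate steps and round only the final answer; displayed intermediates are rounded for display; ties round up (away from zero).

topology: planetary set — G1 14T / G2 22T / G3 58T, arm = carrier (Willis)
normalise by the input: solve with ω_arm = 1, then scale by 2505 rpm
ring teeth: 14 + 2·22 = 58
14(ω_sun−ω_arm) = −58(ω_ring−ω_arm),  ω_ring = 0, ω_arm = 1
ω_sun = 1 − (58/14)(0−1) = 36/7
scale: ω_sun = 36/7 × 2505 rpm = +12882.8571 rpm

+12882.8571 rpm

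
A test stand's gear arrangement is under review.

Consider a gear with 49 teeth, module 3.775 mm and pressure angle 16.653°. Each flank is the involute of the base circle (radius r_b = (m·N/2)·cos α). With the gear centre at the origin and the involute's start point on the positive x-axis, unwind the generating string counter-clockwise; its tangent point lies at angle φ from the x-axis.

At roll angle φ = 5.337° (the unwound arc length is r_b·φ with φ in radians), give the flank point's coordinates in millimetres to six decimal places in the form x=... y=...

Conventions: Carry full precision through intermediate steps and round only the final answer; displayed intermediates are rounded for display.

single-mesh involute tooth geometry (49T wheel at module 3.775)
pitch radius r_p = m·N/2 = 3.775·49/2 = 92.487500
base radius r_b = r_p·cos α = 92.487500·cos 16.653° = 88.608380
roll angle φ = 5.337° = 0.09314822 rad
x = r_b·(cos φ + φ·sin φ) = 88.991956
y = r_b·(sin φ − φ·cos φ) = 0.023851

x=88.991956 y=0.023851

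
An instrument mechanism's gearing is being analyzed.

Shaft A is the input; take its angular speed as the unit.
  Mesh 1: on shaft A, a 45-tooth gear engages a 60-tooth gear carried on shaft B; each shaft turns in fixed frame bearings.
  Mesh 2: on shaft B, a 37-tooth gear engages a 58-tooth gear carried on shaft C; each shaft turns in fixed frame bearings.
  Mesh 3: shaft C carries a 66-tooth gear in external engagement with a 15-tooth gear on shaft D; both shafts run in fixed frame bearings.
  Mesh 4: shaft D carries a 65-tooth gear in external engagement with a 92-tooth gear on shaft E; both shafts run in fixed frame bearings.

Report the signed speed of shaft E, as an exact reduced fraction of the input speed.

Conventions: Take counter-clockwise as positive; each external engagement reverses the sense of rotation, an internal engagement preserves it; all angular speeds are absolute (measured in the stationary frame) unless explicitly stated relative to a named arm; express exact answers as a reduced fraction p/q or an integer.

15873/10672

4-mesh fixed-axis compound train (all bearings frame-fixed)
mesh 1 [45T→60T]: |ω|/ω_in = 1×45/60 = 3/4, sense flips to −
mesh 2 [37T→58T]: |ω|/ω_in = (3/4)×37/58 = 111/232, sense flips to +
mesh 3 [66T→15T]: |ω|/ω_in = (111/232)×66/15 = 1221/580, sense flips to −
mesh 4 [65T→92T]: |ω|/ω_in = (1221/580)×65/92 = 15873/10672, sense flips to +
signed output speed (× input speed) = 15873/10672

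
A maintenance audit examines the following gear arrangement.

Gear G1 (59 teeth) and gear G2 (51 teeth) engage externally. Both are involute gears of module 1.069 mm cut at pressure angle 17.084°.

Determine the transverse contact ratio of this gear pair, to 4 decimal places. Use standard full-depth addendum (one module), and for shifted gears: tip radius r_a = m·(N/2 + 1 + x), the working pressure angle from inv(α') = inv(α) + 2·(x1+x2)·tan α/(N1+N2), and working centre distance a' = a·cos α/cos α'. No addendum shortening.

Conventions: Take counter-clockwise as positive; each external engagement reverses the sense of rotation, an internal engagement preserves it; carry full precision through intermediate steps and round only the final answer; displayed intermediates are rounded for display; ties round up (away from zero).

recognized (one external pair, fixed centres): single-mesh tooth geometry, m = 1.069, N1 = 59, N2 = 51
base radii: r_b1 = 30.143999, r_b2 = 26.056677
tip radii: r_a1 = 32.604500, r_a2 = 28.328500
no profile shift: α' = α, a' = a
action lengths: √(r_a1²−r_b1²) = 12.425488, √(r_a2²−r_b2²) = 11.115462
base pitch p_b = π·m·cos α = 3.210175
CR = (12.425488 + 11.115462 − 58.795000·sin 17.08400°)/3.210175 = 1.952711
contact ratio ≈ 1.9527

1.9527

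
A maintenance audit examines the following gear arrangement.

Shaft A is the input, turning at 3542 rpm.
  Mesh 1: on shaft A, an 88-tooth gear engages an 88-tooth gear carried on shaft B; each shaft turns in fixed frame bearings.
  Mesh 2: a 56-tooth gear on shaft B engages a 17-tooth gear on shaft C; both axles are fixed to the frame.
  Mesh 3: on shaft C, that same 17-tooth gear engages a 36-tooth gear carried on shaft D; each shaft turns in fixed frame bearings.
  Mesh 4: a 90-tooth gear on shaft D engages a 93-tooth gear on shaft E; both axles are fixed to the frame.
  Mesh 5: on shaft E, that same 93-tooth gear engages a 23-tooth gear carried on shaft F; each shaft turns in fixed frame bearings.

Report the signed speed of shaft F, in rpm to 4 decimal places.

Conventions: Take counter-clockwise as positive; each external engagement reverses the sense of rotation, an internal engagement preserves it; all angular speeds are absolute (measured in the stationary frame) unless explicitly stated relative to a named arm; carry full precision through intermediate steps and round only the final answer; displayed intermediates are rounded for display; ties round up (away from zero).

-21560.0000 rpm

5-mesh fixed-axis compound train (all bearings frame-fixed)
mesh 1 [88T→88T]: ω = 3542.0000×88/88 = 3542.0000 rpm, sense flips to −
mesh 2 [56T→17T]: ω = 3542.0000×56/17 = 11667.7647 rpm, sense flips to +
mesh 3 [17T→36T]: ω = 11667.7647×17/36 = 5509.7778 rpm, sense flips to −
mesh 4 [90T→93T]: ω = 5509.7778×90/93 = 5332.0430 rpm, sense flips to +
mesh 5 [93T→23T]: ω = 5332.0430×93/23 = 21560.0000 rpm, sense flips to −
signed output speed = -21560.0000 rpm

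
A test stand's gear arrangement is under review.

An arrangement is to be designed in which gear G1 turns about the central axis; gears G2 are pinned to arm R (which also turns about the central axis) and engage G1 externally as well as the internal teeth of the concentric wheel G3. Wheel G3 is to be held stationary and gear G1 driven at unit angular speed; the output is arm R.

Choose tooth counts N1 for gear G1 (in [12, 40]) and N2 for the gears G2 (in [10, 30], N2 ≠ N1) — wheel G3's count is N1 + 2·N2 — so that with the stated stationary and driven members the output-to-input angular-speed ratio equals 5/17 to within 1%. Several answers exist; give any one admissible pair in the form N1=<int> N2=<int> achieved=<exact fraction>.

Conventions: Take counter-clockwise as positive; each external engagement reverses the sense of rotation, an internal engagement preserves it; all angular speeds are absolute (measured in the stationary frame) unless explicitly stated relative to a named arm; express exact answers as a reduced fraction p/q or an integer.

planetary set to be sized for 5/17 (Willis relation)
Willis with ω_ring = 0: ω_arm/ω_sun = N1/(N1+N3); set equal to 5/17  ⇒  N3/N1 = 1/(5/17) − 1 = 12/5
N3 = N1 + 2·N2  ⇒  N2/N1 = (N3/N1 − 1)/2 = (12/5 − 1)/2 = 7/10
smallest multiple with N1 ≥ 12 and N2 ≥ 10: k = 2  ⇒  N1 = 2·10 = 20, N2 = 2·7 = 14 (N1 ≤ 40, N2 ≤ 30, N2 ≠ N1 ✓), N3 = 20 + 2·14 = 48
check: N1/(N1+N3) with N1 = 20, N3 = 48 gives 5/17; |achieved − target| = 0 ≤ 1/340 ✓

N1=20 N2=14 achieved=5/17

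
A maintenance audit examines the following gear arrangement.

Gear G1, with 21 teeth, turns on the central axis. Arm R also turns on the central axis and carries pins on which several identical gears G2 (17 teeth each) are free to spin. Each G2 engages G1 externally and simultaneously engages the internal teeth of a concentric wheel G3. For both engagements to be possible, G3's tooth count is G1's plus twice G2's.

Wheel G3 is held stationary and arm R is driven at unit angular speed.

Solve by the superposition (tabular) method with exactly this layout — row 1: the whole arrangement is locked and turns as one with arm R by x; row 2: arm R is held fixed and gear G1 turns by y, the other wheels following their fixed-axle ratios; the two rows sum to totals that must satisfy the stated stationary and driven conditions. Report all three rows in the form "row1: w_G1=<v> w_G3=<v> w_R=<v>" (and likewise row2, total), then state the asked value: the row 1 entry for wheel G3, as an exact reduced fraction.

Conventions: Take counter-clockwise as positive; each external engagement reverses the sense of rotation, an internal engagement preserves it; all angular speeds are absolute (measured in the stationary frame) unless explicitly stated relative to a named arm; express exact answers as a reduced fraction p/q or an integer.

row1: w_G1=1 w_G3=1 w_R=1
row2: w_G1=55/21 w_G3=-1 w_R=0
total: w_G1=76/21 w_G3=0 w_R=1
asked value: 1

topology: planetary set — G1 21T / G2 17T / G3 55T, arm = carrier (Willis)
row 1: whole set turns with the arm by x
superposition row 2 [arm held]: sun y, ring −(21/55)·y, arm 0
boundary: total ω_ring = x − (21/55)·y = 0 and total ω_arm = x = 1  ⇒  y = 55/21, x = 1
row 2 ring = −(21/55)·55/21 = -1
totals (row 1 + row 2): sun 1 + 55/21 = 76/21, ring 1 + (-1) = 0, arm 1 + 0 = 1
asked cell (row1, ring) = 1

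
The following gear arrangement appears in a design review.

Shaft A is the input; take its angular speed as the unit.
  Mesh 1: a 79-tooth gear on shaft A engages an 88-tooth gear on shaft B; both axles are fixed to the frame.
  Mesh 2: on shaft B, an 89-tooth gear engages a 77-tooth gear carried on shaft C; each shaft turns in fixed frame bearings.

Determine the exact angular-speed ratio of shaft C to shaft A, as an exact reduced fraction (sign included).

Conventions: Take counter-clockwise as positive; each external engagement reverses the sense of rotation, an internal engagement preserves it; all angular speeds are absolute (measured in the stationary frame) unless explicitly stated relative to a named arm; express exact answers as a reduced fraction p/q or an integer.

7031/6776

class = fixed-axis compound train [2 meshes; 2 ratios multiply, 2 sense flips]
mesh 1 [79T→88T]: running ratio 79/88, sense −
mesh 2 [89T→77T]: running ratio 7031/6776, sense +
ω_out/ω_in = 7031/6776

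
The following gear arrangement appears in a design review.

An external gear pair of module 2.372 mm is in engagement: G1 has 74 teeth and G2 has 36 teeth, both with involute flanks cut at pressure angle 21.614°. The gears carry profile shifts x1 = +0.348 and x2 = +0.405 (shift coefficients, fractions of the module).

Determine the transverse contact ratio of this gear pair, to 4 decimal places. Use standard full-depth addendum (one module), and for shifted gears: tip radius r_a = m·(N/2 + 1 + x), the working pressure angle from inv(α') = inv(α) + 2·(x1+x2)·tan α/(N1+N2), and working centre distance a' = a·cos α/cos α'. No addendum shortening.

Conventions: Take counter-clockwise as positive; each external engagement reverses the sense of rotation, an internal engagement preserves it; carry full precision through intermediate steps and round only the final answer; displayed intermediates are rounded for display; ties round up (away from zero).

1.5837

class = single-mesh tooth geometry [involute pair 74T × 36T, m = 2.372]
base radii: r_b1 = 81.593007, r_b2 = 39.693895
tip radii: r_a1 = 90.961456, r_a2 = 46.028660
inv(α') = inv(21.614°) + 2·(+0.348+0.405)·tan α/(74+36) = 0.02439971  ⇒  α' = 23.42082°
a' = a·cos α / cos α' = 130.4600·cos 21.614°/cos 23.42082° = 132.176924
action lengths: √(r_a1²−r_b1²) = 40.206563, √(r_a2²−r_b2²) = 23.303052
base pitch p_b = π·m·cos α = 6.927892
CR = (40.206563 + 23.303052 − 132.176924·sin 23.42082°)/6.927892 = 1.583708
contact ratio ≈ 1.5837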